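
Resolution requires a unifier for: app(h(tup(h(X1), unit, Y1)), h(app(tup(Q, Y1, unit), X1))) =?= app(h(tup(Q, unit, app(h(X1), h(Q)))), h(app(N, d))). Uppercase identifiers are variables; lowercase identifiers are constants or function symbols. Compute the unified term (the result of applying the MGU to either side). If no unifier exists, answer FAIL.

Decompose app/2: h(tup(h(X1), unit, Y1)) =?= h(tup(Q, unit, app(h(X1), h(Q)))),  h(app(tup(Q, Y1, unit), X1)) =?= h(app(N, d)).
Decompose h/1: tup(h(X1), unit, Y1) =?= tup(Q, unit, app(h(X1), h(Q))).
Decompose tup/3: h(X1) =?= Q,  unit =?= unit,  Y1 =?= app(h(X1), h(Q)).
Bind Q := h(X1); substituting into the 2 remaining equations that mention Q gives: Y1 =?= app(h(X1), h(h(X1))),  h(app(tup(h(X1), Y1, unit), X1)) =?= h(app(N, d)).
Delete trivial equation unit =?= unit.
Bind Y1 := app(h(X1), h(h(X1))); substituting into the remaining equation gives: h(app(tup(h(X1), app(h(X1), h(h(X1))), unit), X1)) =?= h(app(N, d)).
Decompose h/1: app(tup(h(X1), app(h(X1), h(h(X1))), unit), X1) =?= app(N, d).
Decompose app/2: tup(h(X1), app(h(X1), h(h(X1))), unit) =?= N,  X1 =?= d.
Bind N := tup(h(X1), app(h(X1), h(h(X1))), unit); no other remaining equation mentions N.
Bind X1 := d. Substituting into the earlier bindings gives Q := h(d), Y1 := app(h(d), h(h(d))), N := tup(h(d), app(h(d), h(h(d))), unit).
Applying the MGU to either side gives app(h(tup(h(d), unit, app(h(d), h(h(d))))), h(app(tup(h(d), app(h(d), h(h(d))), unit), d))).

app(h(tup(h(d), unit, app(h(d), h(h(d))))), h(app(tup(h(d), app(h(d), h(h(d))), unit), d)))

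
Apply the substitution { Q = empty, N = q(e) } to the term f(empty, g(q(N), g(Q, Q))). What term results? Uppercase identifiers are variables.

f(empty, g(q(q(e)), g(empty, empty)))

Replace each occurrence of Q with empty.
Replace each occurrence of N with q(e).
Result: f(empty, g(q(q(e)), g(empty, empty))).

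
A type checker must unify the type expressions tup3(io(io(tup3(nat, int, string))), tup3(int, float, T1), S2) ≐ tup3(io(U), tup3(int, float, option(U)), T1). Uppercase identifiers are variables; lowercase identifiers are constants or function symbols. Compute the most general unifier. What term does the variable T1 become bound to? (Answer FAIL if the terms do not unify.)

Decompose tup3/3: io(io(tup3(nat, int, string))) ≐ io(U),  tup3(int, float, T1) ≐ tup3(int, float, option(U)),  S2 ≐ T1.
Decompose io/1: io(tup3(nat, int, string)) ≐ U.
Bind U := io(tup3(nat, int, string)); substituting into the one remaining equation that mentions U gives: tup3(int, float, T1) ≐ tup3(int, float, option(io(tup3(nat, int, string)))).
Decompose tup3/3: int ≐ int,  float ≐ float,  T1 ≐ option(io(tup3(nat, int, string))).
Delete trivial equation int ≐ int.
Delete trivial equation float ≐ float.
Bind T1 := option(io(tup3(nat, int, string))); substituting into the remaining equation gives: S2 ≐ option(io(tup3(nat, int, string))).
Bind S2 := option(io(tup3(nat, int, string))).
MGU = { U := io(tup3(nat, int, string)), T1 := option(io(tup3(nat, int, string))), S2 := option(io(tup3(nat, int, string))) }, so T1 := option(io(tup3(nat, int, string))).

option(io(tup3(nat, int, string)))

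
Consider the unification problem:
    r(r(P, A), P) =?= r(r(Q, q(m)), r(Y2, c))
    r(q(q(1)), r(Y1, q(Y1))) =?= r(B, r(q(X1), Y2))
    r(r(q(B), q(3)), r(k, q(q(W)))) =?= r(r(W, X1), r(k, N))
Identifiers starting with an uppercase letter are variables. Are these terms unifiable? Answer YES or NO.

YES

Decompose r/2: r(P, A) =?= r(Q, q(m)),  P =?= r(Y2, c).
Decompose r/2: P =?= Q,  A =?= q(m).
Bind P := Q; substituting into the one remaining equation that mentions P gives: Q =?= r(Y2, c).
Bind A := q(m); no other remaining equation mentions A.
Bind Q := r(Y2, c); no other remaining equation mentions Q. Substituting into the earlier binding gives P := r(Y2, c).
Decompose r/2: q(q(1)) =?= B,  r(Y1, q(Y1)) =?= r(q(X1), Y2).
Bind B := q(q(1)); substituting into the one remaining equation that mentions B gives: r(r(q(q(q(1))), q(3)), r(k, q(q(W)))) =?= r(r(W, X1), r(k, N)).
Decompose r/2: Y1 =?= q(X1),  q(Y1) =?= Y2.
Bind Y1 := q(X1); substituting into the one remaining equation that mentions Y1 gives: q(q(X1)) =?= Y2.
Bind Y2 := q(q(X1)); no other remaining equation mentions Y2. Substituting into the earlier bindings gives P := r(q(q(X1)), c), Q := r(q(q(X1)), c).
Decompose r/2: r(q(q(q(1))), q(3)) =?= r(W, X1),  r(k, q(q(W))) =?= r(k, N).
Decompose r/2: q(q(q(1))) =?= W,  q(3) =?= X1.
Bind W := q(q(q(1))); substituting into the one remaining equation that mentions W gives: r(k, q(q(q(q(q(1)))))) =?= r(k, N).
Bind X1 := q(3); no other remaining equation mentions X1. Substituting into the earlier bindings gives P := r(q(q(q(3))), c), Q := r(q(q(q(3))), c), Y1 := q(q(3)), Y2 := q(q(q(3))).
Decompose r/2: k =?= k,  q(q(q(q(q(1))))) =?= N.
Delete trivial equation k =?= k.
Bind N := q(q(q(q(q(1))))).
No equations remain and no clash or occurs-check failure arose, so a unifier exists.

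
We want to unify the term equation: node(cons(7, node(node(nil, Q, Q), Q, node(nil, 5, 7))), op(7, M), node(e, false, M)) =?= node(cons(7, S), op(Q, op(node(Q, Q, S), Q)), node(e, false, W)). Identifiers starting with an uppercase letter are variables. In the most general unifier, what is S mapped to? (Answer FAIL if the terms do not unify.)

node(node(nil, 7, 7), 7, node(nil, 5, 7))

Decompose node/3: cons(7, node(node(nil, Q, Q), Q, node(nil, 5, 7))) =?= cons(7, S),  op(7, M) =?= op(Q, op(node(Q, Q, S), Q)),  node(e, false, M) =?= node(e, false, W).
Decompose cons/2: 7 =?= 7,  node(node(nil, Q, Q), Q, node(nil, 5, 7)) =?= S.
Delete trivial equation 7 =?= 7.
Bind S := node(node(nil, Q, Q), Q, node(nil, 5, 7)); substituting into the one remaining equation that mentions S gives: op(7, M) =?= op(Q, op(node(Q, Q, node(node(nil, Q, Q), Q, node(nil, 5, 7))), Q)).
Decompose op/2: 7 =?= Q,  M =?= op(node(Q, Q, node(node(nil, Q, Q), Q, node(nil, 5, 7))), Q).
Bind Q := 7; substituting into the one remaining equation that mentions Q gives: M =?= op(node(7, 7, node(node(nil, 7, 7), 7, node(nil, 5, 7))), 7). Substituting into the earlier binding gives S := node(node(nil, 7, 7), 7, node(nil, 5, 7)).
Bind M := op(node(7, 7, node(node(nil, 7, 7), 7, node(nil, 5, 7))), 7); substituting into the remaining equation gives: node(e, false, op(node(7, 7, node(node(nil, 7, 7), 7, node(nil, 5, 7))), 7)) =?= node(e, false, W).
Decompose node/3: e =?= e,  false =?= false,  op(node(7, 7, node(node(nil, 7, 7), 7, node(nil, 5, 7))), 7) =?= W.
Delete trivial equation e =?= e.
Delete trivial equation false =?= false.
Bind W := op(node(7, 7, node(node(nil, 7, 7), 7, node(nil, 5, 7))), 7).
MGU = { S ↦ node(node(nil, 7, 7), 7, node(nil, 5, 7)), Q ↦ 7, M ↦ op(node(7, 7, node(node(nil, 7, 7), 7, node(nil, 5, 7))), 7), W ↦ op(node(7, 7, node(node(nil, 7, 7), 7, node(nil, 5, 7))), 7) }, so S ↦ node(node(nil, 7, 7), 7, node(nil, 5, 7)).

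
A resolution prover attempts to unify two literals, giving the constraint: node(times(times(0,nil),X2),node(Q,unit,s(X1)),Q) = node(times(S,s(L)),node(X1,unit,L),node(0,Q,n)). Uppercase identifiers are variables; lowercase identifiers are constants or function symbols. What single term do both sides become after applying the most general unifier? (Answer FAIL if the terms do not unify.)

Decompose node/3: times(times(0,nil),X2) = times(S,s(L)),  node(Q,unit,s(X1)) = node(X1,unit,L),  Q = node(0,Q,n).
Decompose times/2: times(0,nil) = S,  X2 = s(L).
Bind S := times(0,nil); no other remaining equation mentions S.
Bind X2 := s(L); no other remaining equation mentions X2.
Decompose node/3: Q = X1,  unit = unit,  s(X1) = L.
Bind Q := X1; substituting into the one remaining equation that mentions Q gives: X1 = node(0,X1,n).
Delete trivial equation unit = unit.
Bind L := s(X1); no other remaining equation mentions L. Substituting into the earlier binding gives X2 := s(s(X1)).
Occurs check fails: X1 occurs in node(0,X1,n); the equation X1 = node(0,X1,n) has no finite solution.

FAIL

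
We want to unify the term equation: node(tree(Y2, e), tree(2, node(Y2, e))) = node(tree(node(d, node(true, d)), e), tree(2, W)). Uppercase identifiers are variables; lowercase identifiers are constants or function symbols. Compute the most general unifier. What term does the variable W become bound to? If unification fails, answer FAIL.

node(node(d, node(true, d)), e)

Decompose node/2: tree(Y2, e) = tree(node(d, node(true, d)), e),  tree(2, node(Y2, e)) = tree(2, W).
Decompose tree/2: Y2 = node(d, node(true, d)),  e = e.
Bind Y2 := node(d, node(true, d)); substituting into the one remaining equation that mentions Y2 gives: tree(2, node(node(d, node(true, d)), e)) = tree(2, W).
Delete trivial equation e = e.
Decompose tree/2: 2 = 2,  node(node(d, node(true, d)), e) = W.
Delete trivial equation 2 = 2.
Bind W := node(node(d, node(true, d)), e).
MGU = { Y2 -> node(d, node(true, d)), W -> node(node(d, node(true, d)), e) }, so W -> node(node(d, node(true, d)), e).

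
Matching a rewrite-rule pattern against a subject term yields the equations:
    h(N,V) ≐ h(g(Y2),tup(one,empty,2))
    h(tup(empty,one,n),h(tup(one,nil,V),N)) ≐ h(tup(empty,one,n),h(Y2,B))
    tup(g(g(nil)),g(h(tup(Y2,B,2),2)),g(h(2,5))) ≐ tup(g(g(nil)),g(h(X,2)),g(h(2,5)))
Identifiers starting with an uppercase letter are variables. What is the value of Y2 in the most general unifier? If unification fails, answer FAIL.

tup(one,nil,tup(one,empty,2))

Decompose h/2: N ≐ g(Y2),  V ≐ tup(one,empty,2).
Bind N := g(Y2); substituting into the one remaining equation that mentions N gives: h(tup(empty,one,n),h(tup(one,nil,V),g(Y2))) ≐ h(tup(empty,one,n),h(Y2,B)).
Bind V := tup(one,empty,2); substituting into the one remaining equation that mentions V gives: h(tup(empty,one,n),h(tup(one,nil,tup(one,empty,2)),g(Y2))) ≐ h(tup(empty,one,n),h(Y2,B)).
Decompose h/2: tup(empty,one,n) ≐ tup(empty,one,n),  h(tup(one,nil,tup(one,empty,2)),g(Y2)) ≐ h(Y2,B).
Delete trivial equation tup(empty,one,n) ≐ tup(empty,one,n).
Decompose h/2: tup(one,nil,tup(one,empty,2)) ≐ Y2,  g(Y2) ≐ B.
Bind Y2 := tup(one,nil,tup(one,empty,2)); substituting into the remaining equations gives: g(tup(one,nil,tup(one,empty,2))) ≐ B,  tup(g(g(nil)),g(h(tup(tup(one,nil,tup(one,empty,2)),B,2),2)),g(h(2,5))) ≐ tup(g(g(nil)),g(h(X,2)),g(h(2,5))). Substituting into the earlier binding gives N := g(tup(one,nil,tup(one,empty,2))).
Bind B := g(tup(one,nil,tup(one,empty,2))); substituting into the remaining equation gives: tup(g(g(nil)),g(h(tup(tup(one,nil,tup(one,empty,2)),g(tup(one,nil,tup(one,empty,2))),2),2)),g(h(2,5))) ≐ tup(g(g(nil)),g(h(X,2)),g(h(2,5))).
Decompose tup/3: g(g(nil)) ≐ g(g(nil)),  g(h(tup(tup(one,nil,tup(one,empty,2)),g(tup(one,nil,tup(one,empty,2))),2),2)) ≐ g(h(X,2)),  g(h(2,5)) ≐ g(h(2,5)).
Delete trivial equation g(g(nil)) ≐ g(g(nil)).
Decompose g/1: h(tup(tup(one,nil,tup(one,empty,2)),g(tup(one,nil,tup(one,empty,2))),2),2) ≐ h(X,2).
Decompose h/2: tup(tup(one,nil,tup(one,empty,2)),g(tup(one,nil,tup(one,empty,2))),2) ≐ X,  2 ≐ 2.
Bind X := tup(tup(one,nil,tup(one,empty,2)),g(tup(one,nil,tup(one,empty,2))),2); no other remaining equation mentions X.
Delete trivial equation 2 ≐ 2.
Delete trivial equation g(h(2,5)) ≐ g(h(2,5)).
MGU = { N := g(tup(one,nil,tup(one,empty,2))), V := tup(one,empty,2), Y2 := tup(one,nil,tup(one,empty,2)), B := g(tup(one,nil,tup(one,empty,2))), X := tup(tup(one,nil,tup(one,empty,2)),g(tup(one,nil,tup(one,empty,2))),2) }, so Y2 := tup(one,nil,tup(one,empty,2)).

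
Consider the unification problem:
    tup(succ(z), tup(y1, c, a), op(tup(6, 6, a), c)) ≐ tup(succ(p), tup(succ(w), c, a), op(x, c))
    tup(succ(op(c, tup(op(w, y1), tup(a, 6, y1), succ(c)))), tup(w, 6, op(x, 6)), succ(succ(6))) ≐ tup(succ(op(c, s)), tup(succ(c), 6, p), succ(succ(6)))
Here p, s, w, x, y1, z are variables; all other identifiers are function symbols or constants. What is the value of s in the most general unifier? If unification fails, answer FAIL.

tup(op(succ(c), succ(succ(c))), tup(a, 6, succ(succ(c))), succ(c))

Decompose tup/3: succ(z) ≐ succ(p),  tup(y1, c, a) ≐ tup(succ(w), c, a),  op(tup(6, 6, a), c) ≐ op(x, c).
Decompose succ/1: z ≐ p.
Bind z := p; no other remaining equation mentions z.
Decompose tup/3: y1 ≐ succ(w),  c ≐ c,  a ≐ a.
Bind y1 := succ(w); substituting into the one remaining equation that mentions y1 gives: tup(succ(op(c, tup(op(w, succ(w)), tup(a, 6, succ(w)), succ(c)))), tup(w, 6, op(x, 6)), succ(succ(6))) ≐ tup(succ(op(c, s)), tup(succ(c), 6, p), succ(succ(6))).
Delete trivial equation c ≐ c.
Delete trivial equation a ≐ a.
Decompose op/2: tup(6, 6, a) ≐ x,  c ≐ c.
Bind x := tup(6, 6, a); substituting into the one remaining equation that mentions x gives: tup(succ(op(c, tup(op(w, succ(w)), tup(a, 6, succ(w)), succ(c)))), tup(w, 6, op(tup(6, 6, a), 6)), succ(succ(6))) ≐ tup(succ(op(c, s)), tup(succ(c), 6, p), succ(succ(6))).
Delete trivial equation c ≐ c.
Decompose tup/3: succ(op(c, tup(op(w, succ(w)), tup(a, 6, succ(w)), succ(c)))) ≐ succ(op(c, s)),  tup(w, 6, op(tup(6, 6, a), 6)) ≐ tup(succ(c), 6, p),  succ(succ(6)) ≐ succ(succ(6)).
Decompose succ/1: op(c, tup(op(w, succ(w)), tup(a, 6, succ(w)), succ(c))) ≐ op(c, s).
Decompose op/2: c ≐ c,  tup(op(w, succ(w)), tup(a, 6, succ(w)), succ(c)) ≐ s.
Delete trivial equation c ≐ c.
Bind s := tup(op(w, succ(w)), tup(a, 6, succ(w)), succ(c)); no other remaining equation mentions s.
Decompose tup/3: w ≐ succ(c),  6 ≐ 6,  op(tup(6, 6, a), 6) ≐ p.
Bind w := succ(c); no other remaining equation mentions w. Substituting into the earlier bindings gives y1 := succ(succ(c)), s := tup(op(succ(c), succ(succ(c))), tup(a, 6, succ(succ(c))), succ(c)).
Delete trivial equation 6 ≐ 6.
Bind p := op(tup(6, 6, a), 6); no other remaining equation mentions p. Substituting into the earlier binding gives z := op(tup(6, 6, a), 6).
Delete trivial equation succ(succ(6)) ≐ succ(succ(6)).
MGU = { z ↦ op(tup(6, 6, a), 6), y1 ↦ succ(succ(c)), x ↦ tup(6, 6, a), s ↦ tup(op(succ(c), succ(succ(c))), tup(a, 6, succ(succ(c))), succ(c)), w ↦ succ(c), p ↦ op(tup(6, 6, a), 6) }, so s ↦ tup(op(succ(c), succ(succ(c))), tup(a, 6, succ(succ(c))), succ(c)).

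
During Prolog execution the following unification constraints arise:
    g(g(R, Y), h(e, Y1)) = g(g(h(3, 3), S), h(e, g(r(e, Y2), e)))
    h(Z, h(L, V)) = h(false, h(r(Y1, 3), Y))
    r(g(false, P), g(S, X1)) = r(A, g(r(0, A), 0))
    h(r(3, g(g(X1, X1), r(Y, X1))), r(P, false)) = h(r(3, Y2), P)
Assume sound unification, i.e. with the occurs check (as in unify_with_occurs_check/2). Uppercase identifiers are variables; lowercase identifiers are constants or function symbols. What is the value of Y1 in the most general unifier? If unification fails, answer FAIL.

FAIL

Decompose g/2: g(R, Y) = g(h(3, 3), S),  h(e, Y1) = h(e, g(r(e, Y2), e)).
Decompose g/2: R = h(3, 3),  Y = S.
Bind R := h(3, 3); no other remaining equation mentions R.
Bind Y := S; substituting into the 2 remaining equations that mention Y gives: h(Z, h(L, V)) = h(false, h(r(Y1, 3), S)),  h(r(3, g(g(X1, X1), r(S, X1))), r(P, false)) = h(r(3, Y2), P).
Decompose h/2: e = e,  Y1 = g(r(e, Y2), e).
Delete trivial equation e = e.
Bind Y1 := g(r(e, Y2), e); substituting into the one remaining equation that mentions Y1 gives: h(Z, h(L, V)) = h(false, h(r(g(r(e, Y2), e), 3), S)).
Decompose h/2: Z = false,  h(L, V) = h(r(g(r(e, Y2), e), 3), S).
Bind Z := false; no other remaining equation mentions Z.
Decompose h/2: L = r(g(r(e, Y2), e), 3),  V = S.
Bind L := r(g(r(e, Y2), e), 3); no other remaining equation mentions L.
Bind V := S; no other remaining equation mentions V.
Decompose r/2: g(false, P) = A,  g(S, X1) = g(r(0, A), 0).
Bind A := g(false, P); substituting into the one remaining equation that mentions A gives: g(S, X1) = g(r(0, g(false, P)), 0).
Decompose g/2: S = r(0, g(false, P)),  X1 = 0.
Bind S := r(0, g(false, P)); substituting into the one remaining equation that mentions S gives: h(r(3, g(g(X1, X1), r(r(0, g(false, P)), X1))), r(P, false)) = h(r(3, Y2), P). Substituting into the earlier bindings gives Y := r(0, g(false, P)), V := r(0, g(false, P)).
Bind X1 := 0; substituting into the remaining equation gives: h(r(3, g(g(0, 0), r(r(0, g(false, P)), 0))), r(P, false)) = h(r(3, Y2), P).
Decompose h/2: r(3, g(g(0, 0), r(r(0, g(false, P)), 0))) = r(3, Y2),  r(P, false) = P.
Decompose r/2: 3 = 3,  g(g(0, 0), r(r(0, g(false, P)), 0)) = Y2.
Delete trivial equation 3 = 3.
Bind Y2 := g(g(0, 0), r(r(0, g(false, P)), 0)); no other remaining equation mentions Y2. Substituting into the earlier bindings gives Y1 := g(r(e, g(g(0, 0), r(r(0, g(false, P)), 0))), e), L := r(g(r(e, g(g(0, 0), r(r(0, g(false, P)), 0))), e), 3).
Occurs check fails: P occurs in r(P, false); the equation P = r(P, false) has no finite solution.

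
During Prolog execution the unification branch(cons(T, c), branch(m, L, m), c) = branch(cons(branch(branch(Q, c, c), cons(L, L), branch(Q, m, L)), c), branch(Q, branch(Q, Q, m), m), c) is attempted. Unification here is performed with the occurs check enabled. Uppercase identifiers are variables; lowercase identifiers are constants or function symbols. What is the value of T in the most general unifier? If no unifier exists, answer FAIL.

Decompose branch/3: cons(T, c) = cons(branch(branch(Q, c, c), cons(L, L), branch(Q, m, L)), c),  branch(m, L, m) = branch(Q, branch(Q, Q, m), m),  c = c.
Decompose cons/2: T = branch(branch(Q, c, c), cons(L, L), branch(Q, m, L)),  c = c.
Bind T := branch(branch(Q, c, c), cons(L, L), branch(Q, m, L)); no other remaining equation mentions T.
Delete trivial equation c = c.
Decompose branch/3: m = Q,  L = branch(Q, Q, m),  m = m.
Bind Q := m; substituting into the one remaining equation that mentions Q gives: L = branch(m, m, m). Substituting into the earlier binding gives T := branch(branch(m, c, c), cons(L, L), branch(m, m, L)).
Bind L := branch(m, m, m); no other remaining equation mentions L. Substituting into the earlier binding gives T := branch(branch(m, c, c), cons(branch(m, m, m), branch(m, m, m)), branch(m, m, branch(m, m, m))).
Delete trivial equation m = m.
Delete trivial equation c = c.
MGU = { T -> branch(branch(m, c, c), cons(branch(m, m, m), branch(m, m, m)), branch(m, m, branch(m, m, m))), Q -> m, L -> branch(m, m, m) }, so T -> branch(branch(m, c, c), cons(branch(m, m, m), branch(m, m, m)), branch(m, m, branch(m, m, m))).

branch(branch(m, c, c), cons(branch(m, m, m), branch(m, m, m)), branch(m, m, branch(m, m, m)))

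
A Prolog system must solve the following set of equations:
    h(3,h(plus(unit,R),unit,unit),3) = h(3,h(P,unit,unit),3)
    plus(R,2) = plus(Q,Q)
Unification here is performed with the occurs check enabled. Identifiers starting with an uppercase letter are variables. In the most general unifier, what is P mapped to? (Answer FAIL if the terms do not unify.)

plus(unit,2)

Decompose h/3: 3 = 3,  h(plus(unit,R),unit,unit) = h(P,unit,unit),  3 = 3.
Delete trivial equation 3 = 3.
Decompose h/3: plus(unit,R) = P,  unit = unit,  unit = unit.
Bind P := plus(unit,R); no other remaining equation mentions P.
Delete trivial equation unit = unit.
Delete trivial equation unit = unit.
Delete trivial equation 3 = 3.
Decompose plus/2: R = Q,  2 = Q.
Bind R := Q; no other remaining equation mentions R. Substituting into the earlier binding gives P := plus(unit,Q).
Bind Q := 2. Substituting into the earlier bindings gives P := plus(unit,2), R := 2.
MGU = { P -> plus(unit,2), R -> 2, Q -> 2 }, so P -> plus(unit,2).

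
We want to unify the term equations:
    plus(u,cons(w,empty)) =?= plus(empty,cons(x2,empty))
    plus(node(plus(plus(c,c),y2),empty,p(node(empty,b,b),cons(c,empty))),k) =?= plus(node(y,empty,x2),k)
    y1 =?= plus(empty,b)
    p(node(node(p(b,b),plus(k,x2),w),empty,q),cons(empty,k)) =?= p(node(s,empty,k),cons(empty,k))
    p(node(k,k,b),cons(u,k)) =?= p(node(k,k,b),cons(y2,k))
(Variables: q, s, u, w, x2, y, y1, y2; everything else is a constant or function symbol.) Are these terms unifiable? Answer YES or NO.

Decompose plus/2: u =?= empty,  cons(w,empty) =?= cons(x2,empty).
Bind u := empty; substituting into the one remaining equation that mentions u gives: p(node(k,k,b),cons(empty,k)) =?= p(node(k,k,b),cons(y2,k)).
Decompose cons/2: w =?= x2,  empty =?= empty.
Bind w := x2; substituting into the one remaining equation that mentions w gives: p(node(node(p(b,b),plus(k,x2),x2),empty,q),cons(empty,k)) =?= p(node(s,empty,k),cons(empty,k)).
Delete trivial equation empty =?= empty.
Decompose plus/2: node(plus(plus(c,c),y2),empty,p(node(empty,b,b),cons(c,empty))) =?= node(y,empty,x2),  k =?= k.
Decompose node/3: plus(plus(c,c),y2) =?= y,  empty =?= empty,  p(node(empty,b,b),cons(c,empty)) =?= x2.
Bind y := plus(plus(c,c),y2); no other remaining equation mentions y.
Delete trivial equation empty =?= empty.
Bind x2 := p(node(empty,b,b),cons(c,empty)); substituting into the one remaining equation that mentions x2 gives: p(node(node(p(b,b),plus(k,p(node(empty,b,b),cons(c,empty))),p(node(empty,b,b),cons(c,empty))),empty,q),cons(empty,k)) =?= p(node(s,empty,k),cons(empty,k)). Substituting into the earlier binding gives w := p(node(empty,b,b),cons(c,empty)).
Delete trivial equation k =?= k.
Bind y1 := plus(empty,b); no other remaining equation mentions y1.
Decompose p/2: node(node(p(b,b),plus(k,p(node(empty,b,b),cons(c,empty))),p(node(empty,b,b),cons(c,empty))),empty,q) =?= node(s,empty,k),  cons(empty,k) =?= cons(empty,k).
Decompose node/3: node(p(b,b),plus(k,p(node(empty,b,b),cons(c,empty))),p(node(empty,b,b),cons(c,empty))) =?= s,  empty =?= empty,  q =?= k.
Bind s := node(p(b,b),plus(k,p(node(empty,b,b),cons(c,empty))),p(node(empty,b,b),cons(c,empty))); no other remaining equation mentions s.
Delete trivial equation empty =?= empty.
Bind q := k; no other remaining equation mentions q.
Delete trivial equation cons(empty,k) =?= cons(empty,k).
Decompose p/2: node(k,k,b) =?= node(k,k,b),  cons(empty,k) =?= cons(y2,k).
Delete trivial equation node(k,k,b) =?= node(k,k,b).
Decompose cons/2: empty =?= y2,  k =?= k.
Bind y2 := empty; no other remaining equation mentions y2. Substituting into the earlier binding gives y := plus(plus(c,c),empty).
Delete trivial equation k =?= k.
No equations remain and no clash or occurs-check failure arose, so a unifier exists.

YES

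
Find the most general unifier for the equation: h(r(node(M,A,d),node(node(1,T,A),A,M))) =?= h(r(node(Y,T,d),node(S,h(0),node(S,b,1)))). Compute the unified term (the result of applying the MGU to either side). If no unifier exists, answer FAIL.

Decompose h/1: r(node(M,A,d),node(node(1,T,A),A,M)) =?= r(node(Y,T,d),node(S,h(0),node(S,b,1))).
Decompose r/2: node(M,A,d) =?= node(Y,T,d),  node(node(1,T,A),A,M) =?= node(S,h(0),node(S,b,1)).
Decompose node/3: M =?= Y,  A =?= T,  d =?= d.
Bind M := Y; substituting into the one remaining equation that mentions M gives: node(node(1,T,A),A,Y) =?= node(S,h(0),node(S,b,1)).
Bind A := T; substituting into the one remaining equation that mentions A gives: node(node(1,T,T),T,Y) =?= node(S,h(0),node(S,b,1)).
Delete trivial equation d =?= d.
Decompose node/3: node(1,T,T) =?= S,  T =?= h(0),  Y =?= node(S,b,1).
Bind S := node(1,T,T); substituting into the one remaining equation that mentions S gives: Y =?= node(node(1,T,T),b,1).
Bind T := h(0); substituting into the remaining equation gives: Y =?= node(node(1,h(0),h(0)),b,1). Substituting into the earlier bindings gives A := h(0), S := node(1,h(0),h(0)).
Bind Y := node(node(1,h(0),h(0)),b,1). Substituting into the earlier binding gives M := node(node(1,h(0),h(0)),b,1).
Applying the MGU to either side gives h(r(node(node(node(1,h(0),h(0)),b,1),h(0),d),node(node(1,h(0),h(0)),h(0),node(node(1,h(0),h(0)),b,1)))).

h(r(node(node(node(1,h(0),h(0)),b,1),h(0),d),node(node(1,h(0),h(0)),h(0),node(node(1,h(0),h(0)),b,1))))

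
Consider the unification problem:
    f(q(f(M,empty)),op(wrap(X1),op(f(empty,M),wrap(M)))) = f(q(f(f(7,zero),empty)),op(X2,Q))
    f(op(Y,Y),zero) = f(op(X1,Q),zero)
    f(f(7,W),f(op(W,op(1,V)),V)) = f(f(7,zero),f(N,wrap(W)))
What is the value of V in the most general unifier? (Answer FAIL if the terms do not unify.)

wrap(zero)

Decompose f/2: q(f(M,empty)) = q(f(f(7,zero),empty)),  op(wrap(X1),op(f(empty,M),wrap(M))) = op(X2,Q).
Decompose q/1: f(M,empty) = f(f(7,zero),empty).
Decompose f/2: M = f(7,zero),  empty = empty.
Bind M := f(7,zero); substituting into the one remaining equation that mentions M gives: op(wrap(X1),op(f(empty,f(7,zero)),wrap(f(7,zero)))) = op(X2,Q).
Delete trivial equation empty = empty.
Decompose op/2: wrap(X1) = X2,  op(f(empty,f(7,zero)),wrap(f(7,zero))) = Q.
Bind X2 := wrap(X1); no other remaining equation mentions X2.
Bind Q := op(f(empty,f(7,zero)),wrap(f(7,zero))); substituting into the one remaining equation that mentions Q gives: f(op(Y,Y),zero) = f(op(X1,op(f(empty,f(7,zero)),wrap(f(7,zero)))),zero).
Decompose f/2: op(Y,Y) = op(X1,op(f(empty,f(7,zero)),wrap(f(7,zero)))),  zero = zero.
Decompose op/2: Y = X1,  Y = op(f(empty,f(7,zero)),wrap(f(7,zero))).
Bind Y := X1; substituting into the one remaining equation that mentions Y gives: X1 = op(f(empty,f(7,zero)),wrap(f(7,zero))).
Bind X1 := op(f(empty,f(7,zero)),wrap(f(7,zero))); no other remaining equation mentions X1. Substituting into the earlier bindings gives X2 := wrap(op(f(empty,f(7,zero)),wrap(f(7,zero)))), Y := op(f(empty,f(7,zero)),wrap(f(7,zero))).
Delete trivial equation zero = zero.
Decompose f/2: f(7,W) = f(7,zero),  f(op(W,op(1,V)),V) = f(N,wrap(W)).
Decompose f/2: 7 = 7,  W = zero.
Delete trivial equation 7 = 7.
Bind W := zero; substituting into the remaining equation gives: f(op(zero,op(1,V)),V) = f(N,wrap(zero)).
Decompose f/2: op(zero,op(1,V)) = N,  V = wrap(zero).
Bind N := op(zero,op(1,V)); no other remaining equation mentions N.
Bind V := wrap(zero). Substituting into the earlier binding gives N := op(zero,op(1,wrap(zero))).
MGU = { M := f(7,zero), X2 := wrap(op(f(empty,f(7,zero)),wrap(f(7,zero)))), Q := op(f(empty,f(7,zero)),wrap(f(7,zero))), Y := op(f(empty,f(7,zero)),wrap(f(7,zero))), X1 := op(f(empty,f(7,zero)),wrap(f(7,zero))), W := zero, N := op(zero,op(1,wrap(zero))), V := wrap(zero) }, so V := wrap(zero).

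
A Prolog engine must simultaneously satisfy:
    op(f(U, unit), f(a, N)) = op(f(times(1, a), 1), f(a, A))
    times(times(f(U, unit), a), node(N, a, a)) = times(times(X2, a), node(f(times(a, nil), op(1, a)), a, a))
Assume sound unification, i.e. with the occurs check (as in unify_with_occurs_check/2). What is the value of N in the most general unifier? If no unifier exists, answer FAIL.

Decompose op/2: f(U, unit) = f(times(1, a), 1),  f(a, N) = f(a, A).
Decompose f/2: U = times(1, a),  unit = 1.
Bind U := times(1, a); substituting into the one remaining equation that mentions U gives: times(times(f(times(1, a), unit), a), node(N, a, a)) = times(times(X2, a), node(f(times(a, nil), op(1, a)), a, a)).
Clash: constants unit and 1 differ; no unifier exists.

FAIL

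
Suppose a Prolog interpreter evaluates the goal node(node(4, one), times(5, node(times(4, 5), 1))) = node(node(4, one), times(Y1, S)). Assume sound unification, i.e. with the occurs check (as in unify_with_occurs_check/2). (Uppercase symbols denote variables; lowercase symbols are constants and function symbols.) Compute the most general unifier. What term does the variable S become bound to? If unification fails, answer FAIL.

Decompose node/2: node(4, one) = node(4, one),  times(5, node(times(4, 5), 1)) = times(Y1, S).
Delete trivial equation node(4, one) = node(4, one).
Decompose times/2: 5 = Y1,  node(times(4, 5), 1) = S.
Bind Y1 := 5; no other remaining equation mentions Y1.
Bind S := node(times(4, 5), 1).
MGU = { Y1 ↦ 5, S ↦ node(times(4, 5), 1) }, so S ↦ node(times(4, 5), 1).

node(times(4, 5), 1)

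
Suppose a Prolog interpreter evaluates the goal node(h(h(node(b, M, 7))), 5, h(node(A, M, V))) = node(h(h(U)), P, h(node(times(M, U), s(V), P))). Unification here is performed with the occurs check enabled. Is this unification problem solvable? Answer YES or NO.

Decompose node/3: h(h(node(b, M, 7))) = h(h(U)),  5 = P,  h(node(A, M, V)) = h(node(times(M, U), s(V), P)).
Decompose h/1: h(node(b, M, 7)) = h(U).
Decompose h/1: node(b, M, 7) = U.
Bind U := node(b, M, 7); substituting into the one remaining equation that mentions U gives: h(node(A, M, V)) = h(node(times(M, node(b, M, 7)), s(V), P)).
Bind P := 5; substituting into the remaining equation gives: h(node(A, M, V)) = h(node(times(M, node(b, M, 7)), s(V), 5)).
Decompose h/1: node(A, M, V) = node(times(M, node(b, M, 7)), s(V), 5).
Decompose node/3: A = times(M, node(b, M, 7)),  M = s(V),  V = 5.
Bind A := times(M, node(b, M, 7)); no other remaining equation mentions A.
Bind M := s(V); no other remaining equation mentions M. Substituting into the earlier bindings gives U := node(b, s(V), 7), A := times(s(V), node(b, s(V), 7)).
Bind V := 5. Substituting into the earlier bindings gives U := node(b, s(5), 7), A := times(s(5), node(b, s(5), 7)), M := s(5).
No equations remain and no clash or occurs-check failure arose, so a unifier exists.

YES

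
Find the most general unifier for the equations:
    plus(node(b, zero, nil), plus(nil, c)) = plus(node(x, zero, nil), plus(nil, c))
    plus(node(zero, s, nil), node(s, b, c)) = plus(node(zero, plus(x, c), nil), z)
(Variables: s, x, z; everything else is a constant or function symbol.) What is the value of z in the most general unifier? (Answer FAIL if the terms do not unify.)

Decompose plus/2: node(b, zero, nil) = node(x, zero, nil),  plus(nil, c) = plus(nil, c).
Decompose node/3: b = x,  zero = zero,  nil = nil.
Bind x := b; substituting into the one remaining equation that mentions x gives: plus(node(zero, s, nil), node(s, b, c)) = plus(node(zero, plus(b, c), nil), z).
Delete trivial equation zero = zero.
Delete trivial equation nil = nil.
Delete trivial equation plus(nil, c) = plus(nil, c).
Decompose plus/2: node(zero, s, nil) = node(zero, plus(b, c), nil),  node(s, b, c) = z.
Decompose node/3: zero = zero,  s = plus(b, c),  nil = nil.
Delete trivial equation zero = zero.
Bind s := plus(b, c); substituting into the one remaining equation that mentions s gives: node(plus(b, c), b, c) = z.
Delete trivial equation nil = nil.
Bind z := node(plus(b, c), b, c).
MGU = { x ↦ b, s ↦ plus(b, c), z ↦ node(plus(b, c), b, c) }, so z ↦ node(plus(b, c), b, c).

node(plus(b, c), b, c)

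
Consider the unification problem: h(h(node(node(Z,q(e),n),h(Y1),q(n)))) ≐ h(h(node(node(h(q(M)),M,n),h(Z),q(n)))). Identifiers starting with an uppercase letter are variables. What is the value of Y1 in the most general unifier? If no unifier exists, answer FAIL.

Decompose h/1: h(node(node(Z,q(e),n),h(Y1),q(n))) ≐ h(node(node(h(q(M)),M,n),h(Z),q(n))).
Decompose h/1: node(node(Z,q(e),n),h(Y1),q(n)) ≐ node(node(h(q(M)),M,n),h(Z),q(n)).
Decompose node/3: node(Z,q(e),n) ≐ node(h(q(M)),M,n),  h(Y1) ≐ h(Z),  q(n) ≐ q(n).
Decompose node/3: Z ≐ h(q(M)),  q(e) ≐ M,  n ≐ n.
Bind Z := h(q(M)); substituting into the one remaining equation that mentions Z gives: h(Y1) ≐ h(h(q(M))).
Bind M := q(e); substituting into the one remaining equation that mentions M gives: h(Y1) ≐ h(h(q(q(e)))). Substituting into the earlier binding gives Z := h(q(q(e))).
Delete trivial equation n ≐ n.
Decompose h/1: Y1 ≐ h(q(q(e))).
Bind Y1 := h(q(q(e))); no other remaining equation mentions Y1.
Delete trivial equation q(n) ≐ q(n).
MGU = { Z ↦ h(q(q(e))), M ↦ q(e), Y1 ↦ h(q(q(e))) }, so Y1 ↦ h(q(q(e))).

h(q(q(e)))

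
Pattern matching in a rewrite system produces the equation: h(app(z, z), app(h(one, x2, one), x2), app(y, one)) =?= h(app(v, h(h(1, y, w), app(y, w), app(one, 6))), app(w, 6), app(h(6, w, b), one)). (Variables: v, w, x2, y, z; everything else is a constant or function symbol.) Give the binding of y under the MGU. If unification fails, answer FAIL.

Decompose h/3: app(z, z) =?= app(v, h(h(1, y, w), app(y, w), app(one, 6))),  app(h(one, x2, one), x2) =?= app(w, 6),  app(y, one) =?= app(h(6, w, b), one).
Decompose app/2: z =?= v,  z =?= h(h(1, y, w), app(y, w), app(one, 6)).
Bind z := v; substituting into the one remaining equation that mentions z gives: v =?= h(h(1, y, w), app(y, w), app(one, 6)).
Bind v := h(h(1, y, w), app(y, w), app(one, 6)); no other remaining equation mentions v. Substituting into the earlier binding gives z := h(h(1, y, w), app(y, w), app(one, 6)).
Decompose app/2: h(one, x2, one) =?= w,  x2 =?= 6.
Bind w := h(one, x2, one); substituting into the one remaining equation that mentions w gives: app(y, one) =?= app(h(6, h(one, x2, one), b), one). Substituting into the earlier bindings gives z := h(h(1, y, h(one, x2, one)), app(y, h(one, x2, one)), app(one, 6)), v := h(h(1, y, h(one, x2, one)), app(y, h(one, x2, one)), app(one, 6)).
Bind x2 := 6; substituting into the remaining equation gives: app(y, one) =?= app(h(6, h(one, 6, one), b), one). Substituting into the earlier bindings gives z := h(h(1, y, h(one, 6, one)), app(y, h(one, 6, one)), app(one, 6)), v := h(h(1, y, h(one, 6, one)), app(y, h(one, 6, one)), app(one, 6)), w := h(one, 6, one).
Decompose app/2: y =?= h(6, h(one, 6, one), b),  one =?= one.
Bind y := h(6, h(one, 6, one), b); no other remaining equation mentions y. Substituting into the earlier bindings gives z := h(h(1, h(6, h(one, 6, one), b), h(one, 6, one)), app(h(6, h(one, 6, one), b), h(one, 6, one)), app(one, 6)), v := h(h(1, h(6, h(one, 6, one), b), h(one, 6, one)), app(h(6, h(one, 6, one), b), h(one, 6, one)), app(one, 6)).
Delete trivial equation one =?= one.
MGU = { z -> h(h(1, h(6, h(one, 6, one), b), h(one, 6, one)), app(h(6, h(one, 6, one), b), h(one, 6, one)), app(one, 6)), v -> h(h(1, h(6, h(one, 6, one), b), h(one, 6, one)), app(h(6, h(one, 6, one), b), h(one, 6, one)), app(one, 6)), w -> h(one, 6, one), x2 -> 6, y -> h(6, h(one, 6, one), b) }, so y -> h(6, h(one, 6, one), b).

h(6, h(one, 6, one), b)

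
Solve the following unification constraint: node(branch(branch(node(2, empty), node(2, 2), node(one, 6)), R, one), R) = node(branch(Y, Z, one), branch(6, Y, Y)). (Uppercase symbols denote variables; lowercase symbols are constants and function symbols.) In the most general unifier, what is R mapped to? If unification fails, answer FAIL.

Decompose node/2: branch(branch(node(2, empty), node(2, 2), node(one, 6)), R, one) = branch(Y, Z, one),  R = branch(6, Y, Y).
Decompose branch/3: branch(node(2, empty), node(2, 2), node(one, 6)) = Y,  R = Z,  one = one.
Bind Y := branch(node(2, empty), node(2, 2), node(one, 6)); substituting into the one remaining equation that mentions Y gives: R = branch(6, branch(node(2, empty), node(2, 2), node(one, 6)), branch(node(2, empty), node(2, 2), node(one, 6))).
Bind R := Z; substituting into the one remaining equation that mentions R gives: Z = branch(6, branch(node(2, empty), node(2, 2), node(one, 6)), branch(node(2, empty), node(2, 2), node(one, 6))).
Delete trivial equation one = one.
Bind Z := branch(6, branch(node(2, empty), node(2, 2), node(one, 6)), branch(node(2, empty), node(2, 2), node(one, 6))). Substituting into the earlier binding gives R := branch(6, branch(node(2, empty), node(2, 2), node(one, 6)), branch(node(2, empty), node(2, 2), node(one, 6))).
MGU = { Y := branch(node(2, empty), node(2, 2), node(one, 6)), R := branch(6, branch(node(2, empty), node(2, 2), node(one, 6)), branch(node(2, empty), node(2, 2), node(one, 6))), Z := branch(6, branch(node(2, empty), node(2, 2), node(one, 6)), branch(node(2, empty), node(2, 2), node(one, 6))) }, so R := branch(6, branch(node(2, empty), node(2, 2), node(one, 6)), branch(node(2, empty), node(2, 2), node(one, 6))).

branch(6, branch(node(2, empty), node(2, 2), node(one, 6)), branch(node(2, empty), node(2, 2), node(one, 6)))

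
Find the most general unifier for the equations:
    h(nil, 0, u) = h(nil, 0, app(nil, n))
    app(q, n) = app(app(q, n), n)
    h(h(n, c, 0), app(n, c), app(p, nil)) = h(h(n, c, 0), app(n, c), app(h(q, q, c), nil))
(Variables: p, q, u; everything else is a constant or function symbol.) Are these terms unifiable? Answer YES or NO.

Decompose h/3: nil = nil,  0 = 0,  u = app(nil, n).
Delete trivial equation nil = nil.
Delete trivial equation 0 = 0.
Bind u := app(nil, n); no other remaining equation mentions u.
Decompose app/2: q = app(q, n),  n = n.
Occurs check fails: q occurs in app(q, n); the equation q = app(q, n) has no finite solution.

NO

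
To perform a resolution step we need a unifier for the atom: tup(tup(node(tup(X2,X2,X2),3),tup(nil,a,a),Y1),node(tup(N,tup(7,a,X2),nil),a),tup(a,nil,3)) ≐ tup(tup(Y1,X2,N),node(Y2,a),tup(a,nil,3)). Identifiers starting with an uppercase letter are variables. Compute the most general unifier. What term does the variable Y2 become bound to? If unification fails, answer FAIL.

tup(node(tup(tup(nil,a,a),tup(nil,a,a),tup(nil,a,a)),3),tup(7,a,tup(nil,a,a)),nil)

Decompose tup/3: tup(node(tup(X2,X2,X2),3),tup(nil,a,a),Y1) ≐ tup(Y1,X2,N),  node(tup(N,tup(7,a,X2),nil),a) ≐ node(Y2,a),  tup(a,nil,3) ≐ tup(a,nil,3).
Decompose tup/3: node(tup(X2,X2,X2),3) ≐ Y1,  tup(nil,a,a) ≐ X2,  Y1 ≐ N.
Bind Y1 := node(tup(X2,X2,X2),3); substituting into the one remaining equation that mentions Y1 gives: node(tup(X2,X2,X2),3) ≐ N.
Bind X2 := tup(nil,a,a); substituting into the 2 remaining equations that mention X2 gives: node(tup(tup(nil,a,a),tup(nil,a,a),tup(nil,a,a)),3) ≐ N,  node(tup(N,tup(7,a,tup(nil,a,a)),nil),a) ≐ node(Y2,a). Substituting into the earlier binding gives Y1 := node(tup(tup(nil,a,a),tup(nil,a,a),tup(nil,a,a)),3).
Bind N := node(tup(tup(nil,a,a),tup(nil,a,a),tup(nil,a,a)),3); substituting into the one remaining equation that mentions N gives: node(tup(node(tup(tup(nil,a,a),tup(nil,a,a),tup(nil,a,a)),3),tup(7,a,tup(nil,a,a)),nil),a) ≐ node(Y2,a).
Decompose node/2: tup(node(tup(tup(nil,a,a),tup(nil,a,a),tup(nil,a,a)),3),tup(7,a,tup(nil,a,a)),nil) ≐ Y2,  a ≐ a.
Bind Y2 := tup(node(tup(tup(nil,a,a),tup(nil,a,a),tup(nil,a,a)),3),tup(7,a,tup(nil,a,a)),nil); no other remaining equation mentions Y2.
Delete trivial equation a ≐ a.
Delete trivial equation tup(a,nil,3) ≐ tup(a,nil,3).
MGU = { Y1 := node(tup(tup(nil,a,a),tup(nil,a,a),tup(nil,a,a)),3), X2 := tup(nil,a,a), N := node(tup(tup(nil,a,a),tup(nil,a,a),tup(nil,a,a)),3), Y2 := tup(node(tup(tup(nil,a,a),tup(nil,a,a),tup(nil,a,a)),3),tup(7,a,tup(nil,a,a)),nil) }, so Y2 := tup(node(tup(tup(nil,a,a),tup(nil,a,a),tup(nil,a,a)),3),tup(7,a,tup(nil,a,a)),nil).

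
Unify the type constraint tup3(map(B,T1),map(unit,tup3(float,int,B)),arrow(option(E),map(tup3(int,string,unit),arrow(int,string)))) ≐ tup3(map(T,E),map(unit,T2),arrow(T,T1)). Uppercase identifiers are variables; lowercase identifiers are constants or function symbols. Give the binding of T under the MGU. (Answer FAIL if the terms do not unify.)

option(map(tup3(int,string,unit),arrow(int,string)))

Decompose tup3/3: map(B,T1) ≐ map(T,E),  map(unit,tup3(float,int,B)) ≐ map(unit,T2),  arrow(option(E),map(tup3(int,string,unit),arrow(int,string))) ≐ arrow(T,T1).
Decompose map/2: B ≐ T,  T1 ≐ E.
Bind B := T; substituting into the one remaining equation that mentions B gives: map(unit,tup3(float,int,T)) ≐ map(unit,T2).
Bind T1 := E; substituting into the one remaining equation that mentions T1 gives: arrow(option(E),map(tup3(int,string,unit),arrow(int,string))) ≐ arrow(T,E).
Decompose map/2: unit ≐ unit,  tup3(float,int,T) ≐ T2.
Delete trivial equation unit ≐ unit.
Bind T2 := tup3(float,int,T); no other remaining equation mentions T2.
Decompose arrow/2: option(E) ≐ T,  map(tup3(int,string,unit),arrow(int,string)) ≐ E.
Bind T := option(E); no other remaining equation mentions T. Substituting into the earlier bindings gives B := option(E), T2 := tup3(float,int,option(E)).
Bind E := map(tup3(int,string,unit),arrow(int,string)). Substituting into the earlier bindings gives B := option(map(tup3(int,string,unit),arrow(int,string))), T1 := map(tup3(int,string,unit),arrow(int,string)), T2 := tup3(float,int,option(map(tup3(int,string,unit),arrow(int,string)))), T := option(map(tup3(int,string,unit),arrow(int,string))).
MGU = { B := option(map(tup3(int,string,unit),arrow(int,string))), T1 := map(tup3(int,string,unit),arrow(int,string)), T2 := tup3(float,int,option(map(tup3(int,string,unit),arrow(int,string)))), T := option(map(tup3(int,string,unit),arrow(int,string))), E := map(tup3(int,string,unit),arrow(int,string)) }, so T := option(map(tup3(int,string,unit),arrow(int,string))).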